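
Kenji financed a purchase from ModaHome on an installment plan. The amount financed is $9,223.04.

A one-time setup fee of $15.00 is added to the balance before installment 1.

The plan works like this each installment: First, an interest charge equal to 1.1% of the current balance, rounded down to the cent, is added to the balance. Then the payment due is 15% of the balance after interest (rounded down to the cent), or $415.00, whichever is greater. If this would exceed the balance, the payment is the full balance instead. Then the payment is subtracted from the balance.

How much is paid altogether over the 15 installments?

# | Opening | Interest | Payment | End bal
1 | $9,238.04 | $101.61 | $1,400.94 | $7,938.71
2 | $7,938.71 | $87.32 | $1,203.90 | $6,822.13
3 | $6,822.13 | $75.04 | $1,034.57 | $5,862.60
4 | $5,862.60 | $64.48 | $889.06 | $5,038.02
5 | $5,038.02 | $55.41 | $764.01 | $4,329.42
6 | $4,329.42 | $47.62 | $656.55 | $3,720.49
7 | $3,720.49 | $40.92 | $564.21 | $3,197.20
8 | $3,197.20 | $35.16 | $484.85 | $2,747.51
9 | $2,747.51 | $30.22 | $416.65 | $2,361.08
10 | $2,361.08 | $25.97 | $415.00 | $1,972.05
11 | $1,972.05 | $21.69 | $415.00 | $1,578.74
12 | $1,578.74 | $17.36 | $415.00 | $1,181.10
13 | $1,181.10 | $12.99 | $415.00 | $779.09
14 | $779.09 | $8.56 | $415.00 | $372.65
15 | $372.65 | $4.09 | $376.74 | $0.00
Total paid: $9,866.48

$9,866.48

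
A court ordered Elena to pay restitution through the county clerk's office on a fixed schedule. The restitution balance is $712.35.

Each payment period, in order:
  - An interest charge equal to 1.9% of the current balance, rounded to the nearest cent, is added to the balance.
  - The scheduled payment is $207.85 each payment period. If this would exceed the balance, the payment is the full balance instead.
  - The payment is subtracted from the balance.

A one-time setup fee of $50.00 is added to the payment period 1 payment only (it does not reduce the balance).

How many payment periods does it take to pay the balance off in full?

Payment period 1: $712.35 +$13.53 interest = $725.88; pay $207.85 (+ $50.00 fee) → $518.03
Payment period 2: $518.03 +$9.84 interest = $527.87; pay $207.85 → $320.02
Payment period 3: $320.02 +$6.08 interest = $326.10; pay $207.85 → $118.25
Payment period 4: $118.25 +$2.25 interest = $120.50; pay $120.50 → $0.00
Balance reaches $0.00 in payment period 4.

4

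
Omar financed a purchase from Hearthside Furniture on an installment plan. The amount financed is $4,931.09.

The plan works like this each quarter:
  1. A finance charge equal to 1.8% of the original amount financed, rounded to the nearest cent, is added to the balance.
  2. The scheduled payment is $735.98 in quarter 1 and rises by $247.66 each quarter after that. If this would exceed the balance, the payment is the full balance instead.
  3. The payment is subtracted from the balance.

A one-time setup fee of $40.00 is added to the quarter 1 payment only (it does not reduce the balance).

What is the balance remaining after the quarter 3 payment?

$2,246.45

# | Opening | Interest | Payment | Fee | End bal
1 | $4,931.09 | $88.76 | $735.98 | $40.00 | $4,283.87
2 | $4,283.87 | $88.76 | $983.64 | — | $3,388.99
3 | $3,388.99 | $88.76 | $1,231.30 | — | $2,246.45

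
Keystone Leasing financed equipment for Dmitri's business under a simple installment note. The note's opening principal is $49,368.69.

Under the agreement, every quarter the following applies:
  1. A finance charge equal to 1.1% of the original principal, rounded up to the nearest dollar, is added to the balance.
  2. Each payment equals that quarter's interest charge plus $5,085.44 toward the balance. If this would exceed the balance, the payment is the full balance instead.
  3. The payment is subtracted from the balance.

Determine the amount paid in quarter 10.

Quarter 1: opening $49,368.69; interest $544.00 → $49,912.69; payment $5,629.44; balance $44,283.25
Quarter 2: opening $44,283.25; interest $544.00 → $44,827.25; payment $5,629.44; balance $39,197.81
Quarter 3: opening $39,197.81; interest $544.00 → $39,741.81; payment $5,629.44; balance $34,112.37
Quarter 4: opening $34,112.37; interest $544.00 → $34,656.37; payment $5,629.44; balance $29,026.93
Quarter 5: opening $29,026.93; interest $544.00 → $29,570.93; payment $5,629.44; balance $23,941.49
Quarter 6: opening $23,941.49; interest $544.00 → $24,485.49; payment $5,629.44; balance $18,856.05
Quarter 7: opening $18,856.05; interest $544.00 → $19,400.05; payment $5,629.44; balance $13,770.61
Quarter 8: opening $13,770.61; interest $544.00 → $14,314.61; payment $5,629.44; balance $8,685.17
Quarter 9: opening $8,685.17; interest $544.00 → $9,229.17; payment $5,629.44; balance $3,599.73
Quarter 10: opening $3,599.73; interest $544.00 → $4,143.73; payment $4,143.73; balance $0.00

$4,143.73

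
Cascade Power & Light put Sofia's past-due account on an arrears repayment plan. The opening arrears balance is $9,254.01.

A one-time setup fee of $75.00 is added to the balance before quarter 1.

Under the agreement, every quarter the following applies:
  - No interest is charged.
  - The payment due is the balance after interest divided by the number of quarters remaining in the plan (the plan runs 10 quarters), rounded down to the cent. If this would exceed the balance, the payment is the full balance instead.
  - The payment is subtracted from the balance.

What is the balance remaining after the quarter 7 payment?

Quarter 1: opening $9,329.01; payment $932.90; balance $8,396.11
Quarter 2: opening $8,396.11; payment $932.90; balance $7,463.21
Quarter 3: opening $7,463.21; payment $932.90; balance $6,530.31
Quarter 4: opening $6,530.31; payment $932.90; balance $5,597.41
Quarter 5: opening $5,597.41; payment $932.90; balance $4,664.51
Quarter 6: opening $4,664.51; payment $932.90; balance $3,731.61
Quarter 7: opening $3,731.61; payment $932.90; balance $2,798.71

$2,798.71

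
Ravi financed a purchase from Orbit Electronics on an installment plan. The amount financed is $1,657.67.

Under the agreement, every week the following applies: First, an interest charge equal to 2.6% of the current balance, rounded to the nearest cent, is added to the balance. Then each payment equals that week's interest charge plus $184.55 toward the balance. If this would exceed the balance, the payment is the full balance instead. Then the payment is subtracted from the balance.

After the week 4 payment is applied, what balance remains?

$919.47

Week 1: opening $1,657.67; interest $43.10 → $1,700.77; payment $227.65; balance $1,473.12
Week 2: opening $1,473.12; interest $38.30 → $1,511.42; payment $222.85; balance $1,288.57
Week 3: opening $1,288.57; interest $33.50 → $1,322.07; payment $218.05; balance $1,104.02
Week 4: opening $1,104.02; interest $28.70 → $1,132.72; payment $213.25; balance $919.47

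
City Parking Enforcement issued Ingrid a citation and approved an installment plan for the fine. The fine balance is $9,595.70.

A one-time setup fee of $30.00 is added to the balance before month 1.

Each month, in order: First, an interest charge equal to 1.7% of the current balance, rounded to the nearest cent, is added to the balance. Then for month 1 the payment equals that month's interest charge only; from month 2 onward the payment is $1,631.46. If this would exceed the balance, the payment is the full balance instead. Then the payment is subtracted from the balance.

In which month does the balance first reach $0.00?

Month 1: $9,625.70 +$163.64 interest = $9,789.34; pay $163.64 → $9,625.70
Month 2: $9,625.70 +$163.64 interest = $9,789.34; pay $1,631.46 → $8,157.88
Month 3: $8,157.88 +$138.68 interest = $8,296.56; pay $1,631.46 → $6,665.10
Month 4: $6,665.10 +$113.31 interest = $6,778.41; pay $1,631.46 → $5,146.95
Month 5: $5,146.95 +$87.50 interest = $5,234.45; pay $1,631.46 → $3,602.99
Month 6: $3,602.99 +$61.25 interest = $3,664.24; pay $1,631.46 → $2,032.78
Month 7: $2,032.78 +$34.56 interest = $2,067.34; pay $1,631.46 → $435.88
Month 8: $435.88 +$7.41 interest = $443.29; pay $443.29 → $0.00
Balance reaches $0.00 in month 8.

8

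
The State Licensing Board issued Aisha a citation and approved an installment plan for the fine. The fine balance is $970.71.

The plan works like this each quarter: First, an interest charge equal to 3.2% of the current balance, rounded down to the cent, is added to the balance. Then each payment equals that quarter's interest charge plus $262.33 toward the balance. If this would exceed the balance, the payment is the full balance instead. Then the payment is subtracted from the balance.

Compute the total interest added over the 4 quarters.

$73.86

Quarter 1: $970.71 +$31.06 interest = $1,001.77; pay $293.39 → $708.38
Quarter 2: $708.38 +$22.66 interest = $731.04; pay $284.99 → $446.05
Quarter 3: $446.05 +$14.27 interest = $460.32; pay $276.60 → $183.72
Quarter 4: $183.72 +$5.87 interest = $189.59; pay $189.59 → $0.00
Total interest: $31.06 + $22.66 + $14.27 + $5.87 = $73.86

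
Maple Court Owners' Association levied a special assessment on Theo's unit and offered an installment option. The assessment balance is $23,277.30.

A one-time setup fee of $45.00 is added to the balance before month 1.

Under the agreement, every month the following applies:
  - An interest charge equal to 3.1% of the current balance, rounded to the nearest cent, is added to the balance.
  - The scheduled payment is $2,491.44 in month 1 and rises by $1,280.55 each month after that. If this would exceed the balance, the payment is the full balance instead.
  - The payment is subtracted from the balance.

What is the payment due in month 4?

Month 1: opening $23,322.30; interest $722.99 → $24,045.29; payment $2,491.44; balance $21,553.85
Month 2: opening $21,553.85; interest $668.17 → $22,222.02; payment $3,771.99; balance $18,450.03
Month 3: opening $18,450.03; interest $571.95 → $19,021.98; payment $5,052.54; balance $13,969.44
Month 4: opening $13,969.44; interest $433.05 → $14,402.49; payment $6,333.09; balance $8,069.40

$6,333.09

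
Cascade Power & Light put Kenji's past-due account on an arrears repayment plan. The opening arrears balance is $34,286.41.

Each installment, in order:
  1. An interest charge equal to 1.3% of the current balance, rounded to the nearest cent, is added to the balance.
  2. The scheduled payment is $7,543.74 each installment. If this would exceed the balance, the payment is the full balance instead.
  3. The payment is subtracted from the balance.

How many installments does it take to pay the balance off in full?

5

Installment 1: opening $34,286.41; interest $445.72 → $34,732.13; payment $7,543.74; balance $27,188.39
Installment 2: opening $27,188.39; interest $353.45 → $27,541.84; payment $7,543.74; balance $19,998.10
Installment 3: opening $19,998.10; interest $259.98 → $20,258.08; payment $7,543.74; balance $12,714.34
Installment 4: opening $12,714.34; interest $165.29 → $12,879.63; payment $7,543.74; balance $5,335.89
Installment 5: opening $5,335.89; interest $69.37 → $5,405.26; payment $5,405.26; balance $0.00
Balance reaches $0.00 in installment 5.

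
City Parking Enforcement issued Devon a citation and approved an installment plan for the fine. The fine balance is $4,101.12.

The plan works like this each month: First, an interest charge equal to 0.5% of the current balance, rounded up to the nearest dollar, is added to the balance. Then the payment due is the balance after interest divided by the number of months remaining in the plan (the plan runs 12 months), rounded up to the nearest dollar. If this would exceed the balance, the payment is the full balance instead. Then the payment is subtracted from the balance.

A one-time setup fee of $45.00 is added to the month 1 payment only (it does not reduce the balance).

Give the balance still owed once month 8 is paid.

$1,422.12

Month 1: $4,101.12 +$21.00 interest = $4,122.12; pay $344.00 (+ $45.00 fee) → $3,778.12
Month 2: $3,778.12 +$19.00 interest = $3,797.12; pay $346.00 → $3,451.12
Month 3: $3,451.12 +$18.00 interest = $3,469.12; pay $347.00 → $3,122.12
Month 4: $3,122.12 +$16.00 interest = $3,138.12; pay $349.00 → $2,789.12
Month 5: $2,789.12 +$14.00 interest = $2,803.12; pay $351.00 → $2,452.12
Month 6: $2,452.12 +$13.00 interest = $2,465.12; pay $353.00 → $2,112.12
Month 7: $2,112.12 +$11.00 interest = $2,123.12; pay $354.00 → $1,769.12
Month 8: $1,769.12 +$9.00 interest = $1,778.12; pay $356.00 → $1,422.12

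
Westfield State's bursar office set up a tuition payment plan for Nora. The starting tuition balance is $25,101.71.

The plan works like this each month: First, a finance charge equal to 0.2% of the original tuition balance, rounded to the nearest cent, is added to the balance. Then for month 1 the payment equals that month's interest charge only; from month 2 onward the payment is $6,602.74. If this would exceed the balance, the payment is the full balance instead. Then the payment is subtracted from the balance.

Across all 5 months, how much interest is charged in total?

$251.00

Month 1: opening $25,101.71; interest $50.20 → $25,151.91; payment $50.20; balance $25,101.71
Month 2: opening $25,101.71; interest $50.20 → $25,151.91; payment $6,602.74; balance $18,549.17
Month 3: opening $18,549.17; interest $50.20 → $18,599.37; payment $6,602.74; balance $11,996.63
Month 4: opening $11,996.63; interest $50.20 → $12,046.83; payment $6,602.74; balance $5,444.09
Month 5: opening $5,444.09; interest $50.20 → $5,494.29; payment $5,494.29; balance $0.00
Total interest: $50.20 + $50.20 + $50.20 + $50.20 + $50.20 = $251.00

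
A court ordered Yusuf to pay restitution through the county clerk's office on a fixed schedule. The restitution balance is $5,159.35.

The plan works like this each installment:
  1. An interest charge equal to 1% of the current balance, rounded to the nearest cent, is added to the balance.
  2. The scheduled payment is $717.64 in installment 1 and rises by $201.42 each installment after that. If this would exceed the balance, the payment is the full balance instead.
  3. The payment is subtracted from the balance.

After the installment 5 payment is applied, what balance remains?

# | Opening | Interest | Payment | End bal
1 | $5,159.35 | $51.59 | $717.64 | $4,493.30
2 | $4,493.30 | $44.93 | $919.06 | $3,619.17
3 | $3,619.17 | $36.19 | $1,120.48 | $2,534.88
4 | $2,534.88 | $25.35 | $1,321.90 | $1,238.33
5 | $1,238.33 | $12.38 | $1,250.71 | $0.00

$0.00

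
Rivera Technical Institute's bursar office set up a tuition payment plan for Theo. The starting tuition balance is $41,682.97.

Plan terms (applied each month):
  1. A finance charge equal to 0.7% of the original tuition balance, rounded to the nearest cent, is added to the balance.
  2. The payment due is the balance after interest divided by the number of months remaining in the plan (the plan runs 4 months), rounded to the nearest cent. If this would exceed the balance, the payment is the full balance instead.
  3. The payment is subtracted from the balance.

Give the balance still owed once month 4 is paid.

$0.00

Month 1: $41,682.97 +$291.78 interest = $41,974.75; pay $10,493.69 → $31,481.06
Month 2: $31,481.06 +$291.78 interest = $31,772.84; pay $10,590.95 → $21,181.89
Month 3: $21,181.89 +$291.78 interest = $21,473.67; pay $10,736.84 → $10,736.83
Month 4: $10,736.83 +$291.78 interest = $11,028.61; pay $11,028.61 → $0.00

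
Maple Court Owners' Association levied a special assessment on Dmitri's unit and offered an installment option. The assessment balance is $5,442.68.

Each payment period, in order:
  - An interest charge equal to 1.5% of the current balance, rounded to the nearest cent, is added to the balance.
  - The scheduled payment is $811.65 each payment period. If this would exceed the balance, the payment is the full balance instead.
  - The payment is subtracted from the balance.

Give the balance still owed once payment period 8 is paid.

$0.00

# | Opening | Interest | Payment | End bal
1 | $5,442.68 | $81.64 | $811.65 | $4,712.67
2 | $4,712.67 | $70.69 | $811.65 | $3,971.71
3 | $3,971.71 | $59.58 | $811.65 | $3,219.64
4 | $3,219.64 | $48.29 | $811.65 | $2,456.28
5 | $2,456.28 | $36.84 | $811.65 | $1,681.47
6 | $1,681.47 | $25.22 | $811.65 | $895.04
7 | $895.04 | $13.43 | $811.65 | $96.82
8 | $96.82 | $1.45 | $98.27 | $0.00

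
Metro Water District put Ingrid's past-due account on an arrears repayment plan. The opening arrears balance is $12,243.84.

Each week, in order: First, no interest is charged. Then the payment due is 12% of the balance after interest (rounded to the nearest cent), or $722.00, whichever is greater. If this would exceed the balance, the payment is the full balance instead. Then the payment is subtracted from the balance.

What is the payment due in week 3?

$1,137.80

Week 1: $12,243.84 − $1,469.26 → $10,774.58
Week 2: $10,774.58 − $1,292.95 → $9,481.63
Week 3: $9,481.63 − $1,137.80 → $8,343.83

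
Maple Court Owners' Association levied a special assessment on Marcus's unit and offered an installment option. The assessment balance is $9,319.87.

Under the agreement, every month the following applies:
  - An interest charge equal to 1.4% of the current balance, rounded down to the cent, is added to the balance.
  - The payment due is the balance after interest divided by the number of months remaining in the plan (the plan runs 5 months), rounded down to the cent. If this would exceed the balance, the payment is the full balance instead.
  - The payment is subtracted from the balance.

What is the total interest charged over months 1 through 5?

Month 1: opening $9,319.87; interest $130.47 → $9,450.34; payment $1,890.06; balance $7,560.28
Month 2: opening $7,560.28; interest $105.84 → $7,666.12; payment $1,916.53; balance $5,749.59
Month 3: opening $5,749.59; interest $80.49 → $5,830.08; payment $1,943.36; balance $3,886.72
Month 4: opening $3,886.72; interest $54.41 → $3,941.13; payment $1,970.56; balance $1,970.57
Month 5: opening $1,970.57; interest $27.58 → $1,998.15; payment $1,998.15; balance $0.00
Total interest: $130.47 + $105.84 + $80.49 + $54.41 + $27.58 = $398.79

$398.79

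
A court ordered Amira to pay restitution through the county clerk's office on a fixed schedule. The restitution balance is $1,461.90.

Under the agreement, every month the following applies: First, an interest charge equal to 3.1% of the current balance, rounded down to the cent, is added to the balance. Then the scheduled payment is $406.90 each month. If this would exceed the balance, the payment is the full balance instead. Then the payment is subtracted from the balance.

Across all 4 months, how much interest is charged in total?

Month 1: opening $1,461.90; interest $45.31 → $1,507.21; payment $406.90; balance $1,100.31
Month 2: opening $1,100.31; interest $34.10 → $1,134.41; payment $406.90; balance $727.51
Month 3: opening $727.51; interest $22.55 → $750.06; payment $406.90; balance $343.16
Month 4: opening $343.16; interest $10.63 → $353.79; payment $353.79; balance $0.00
Total interest: $45.31 + $34.10 + $22.55 + $10.63 = $112.59

$112.59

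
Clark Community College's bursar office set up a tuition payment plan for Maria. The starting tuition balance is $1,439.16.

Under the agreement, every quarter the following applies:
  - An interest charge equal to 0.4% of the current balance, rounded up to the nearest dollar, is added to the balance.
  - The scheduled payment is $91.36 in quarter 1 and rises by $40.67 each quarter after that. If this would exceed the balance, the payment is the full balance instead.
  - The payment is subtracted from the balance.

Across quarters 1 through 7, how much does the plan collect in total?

$1,470.16

# | Opening | Interest | Payment | End bal
1 | $1,439.16 | $6.00 | $91.36 | $1,353.80
2 | $1,353.80 | $6.00 | $132.03 | $1,227.77
3 | $1,227.77 | $5.00 | $172.70 | $1,060.07
4 | $1,060.07 | $5.00 | $213.37 | $851.70
5 | $851.70 | $4.00 | $254.04 | $601.66
6 | $601.66 | $3.00 | $294.71 | $309.95
7 | $309.95 | $2.00 | $311.95 | $0.00
Total paid: $1,470.16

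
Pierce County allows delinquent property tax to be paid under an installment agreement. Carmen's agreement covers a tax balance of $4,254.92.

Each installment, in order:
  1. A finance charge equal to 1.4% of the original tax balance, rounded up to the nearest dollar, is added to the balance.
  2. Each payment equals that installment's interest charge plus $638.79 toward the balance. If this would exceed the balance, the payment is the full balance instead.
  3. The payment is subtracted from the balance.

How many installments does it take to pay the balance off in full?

7

# | Opening | Interest | Payment | End bal
1 | $4,254.92 | $60.00 | $698.79 | $3,616.13
2 | $3,616.13 | $60.00 | $698.79 | $2,977.34
3 | $2,977.34 | $60.00 | $698.79 | $2,338.55
4 | $2,338.55 | $60.00 | $698.79 | $1,699.76
5 | $1,699.76 | $60.00 | $698.79 | $1,060.97
6 | $1,060.97 | $60.00 | $698.79 | $422.18
7 | $422.18 | $60.00 | $482.18 | $0.00
Balance reaches $0.00 in installment 7.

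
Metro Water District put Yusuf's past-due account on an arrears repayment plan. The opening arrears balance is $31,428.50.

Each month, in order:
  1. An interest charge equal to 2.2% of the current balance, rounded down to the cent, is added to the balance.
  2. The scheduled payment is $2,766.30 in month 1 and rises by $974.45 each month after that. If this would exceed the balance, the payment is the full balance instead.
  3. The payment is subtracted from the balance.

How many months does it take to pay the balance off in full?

7

Month 1: $31,428.50 +$691.42 interest = $32,119.92; pay $2,766.30 → $29,353.62
Month 2: $29,353.62 +$645.77 interest = $29,999.39; pay $3,740.75 → $26,258.64
Month 3: $26,258.64 +$577.69 interest = $26,836.33; pay $4,715.20 → $22,121.13
Month 4: $22,121.13 +$486.66 interest = $22,607.79; pay $5,689.65 → $16,918.14
Month 5: $16,918.14 +$372.19 interest = $17,290.33; pay $6,664.10 → $10,626.23
Month 6: $10,626.23 +$233.77 interest = $10,860.00; pay $7,638.55 → $3,221.45
Month 7: $3,221.45 +$70.87 interest = $3,292.32; pay $3,292.32 → $0.00
Balance reaches $0.00 in month 7.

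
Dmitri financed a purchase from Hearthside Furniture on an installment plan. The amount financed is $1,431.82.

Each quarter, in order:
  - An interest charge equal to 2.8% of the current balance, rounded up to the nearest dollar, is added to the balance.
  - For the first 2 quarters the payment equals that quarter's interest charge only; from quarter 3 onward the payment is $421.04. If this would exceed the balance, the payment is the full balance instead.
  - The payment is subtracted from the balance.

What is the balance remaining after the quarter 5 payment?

$258.70

# | Opening | Interest | Payment | End bal
1 | $1,431.82 | $41.00 | $41.00 | $1,431.82
2 | $1,431.82 | $41.00 | $41.00 | $1,431.82
3 | $1,431.82 | $41.00 | $421.04 | $1,051.78
4 | $1,051.78 | $30.00 | $421.04 | $660.74
5 | $660.74 | $19.00 | $421.04 | $258.70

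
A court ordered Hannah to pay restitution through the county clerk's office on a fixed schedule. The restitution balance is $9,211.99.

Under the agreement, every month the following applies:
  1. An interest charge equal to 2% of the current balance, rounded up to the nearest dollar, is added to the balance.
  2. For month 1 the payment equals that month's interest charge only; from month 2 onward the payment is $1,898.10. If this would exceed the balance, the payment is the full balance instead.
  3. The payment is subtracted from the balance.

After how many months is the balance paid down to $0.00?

Month 1: opening $9,211.99; interest $185.00 → $9,396.99; payment $185.00; balance $9,211.99
Month 2: opening $9,211.99; interest $185.00 → $9,396.99; payment $1,898.10; balance $7,498.89
Month 3: opening $7,498.89; interest $150.00 → $7,648.89; payment $1,898.10; balance $5,750.79
Month 4: opening $5,750.79; interest $116.00 → $5,866.79; payment $1,898.10; balance $3,968.69
Month 5: opening $3,968.69; interest $80.00 → $4,048.69; payment $1,898.10; balance $2,150.59
Month 6: opening $2,150.59; interest $44.00 → $2,194.59; payment $1,898.10; balance $296.49
Month 7: opening $296.49; interest $6.00 → $302.49; payment $302.49; balance $0.00
Balance reaches $0.00 in month 7.

7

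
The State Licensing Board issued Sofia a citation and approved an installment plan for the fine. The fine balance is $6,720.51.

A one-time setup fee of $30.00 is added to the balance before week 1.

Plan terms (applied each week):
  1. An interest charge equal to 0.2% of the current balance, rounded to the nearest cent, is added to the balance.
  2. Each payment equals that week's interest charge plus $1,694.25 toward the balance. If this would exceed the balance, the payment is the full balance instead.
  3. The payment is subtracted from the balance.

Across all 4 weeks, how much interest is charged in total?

$33.67

Week 1: $6,750.51 +$13.50 interest = $6,764.01; pay $1,707.75 → $5,056.26
Week 2: $5,056.26 +$10.11 interest = $5,066.37; pay $1,704.36 → $3,362.01
Week 3: $3,362.01 +$6.72 interest = $3,368.73; pay $1,700.97 → $1,667.76
Week 4: $1,667.76 +$3.34 interest = $1,671.10; pay $1,671.10 → $0.00
Total interest: $13.50 + $10.11 + $6.72 + $3.34 = $33.67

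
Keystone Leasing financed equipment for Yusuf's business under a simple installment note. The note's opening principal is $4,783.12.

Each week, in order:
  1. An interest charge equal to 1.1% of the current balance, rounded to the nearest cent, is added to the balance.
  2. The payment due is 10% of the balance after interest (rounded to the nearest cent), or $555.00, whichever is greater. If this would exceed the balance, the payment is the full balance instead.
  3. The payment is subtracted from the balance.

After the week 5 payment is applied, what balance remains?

$2,215.31

# | Opening | Interest | Payment | End bal
1 | $4,783.12 | $52.61 | $555.00 | $4,280.73
2 | $4,280.73 | $47.09 | $555.00 | $3,772.82
3 | $3,772.82 | $41.50 | $555.00 | $3,259.32
4 | $3,259.32 | $35.85 | $555.00 | $2,740.17
5 | $2,740.17 | $30.14 | $555.00 | $2,215.31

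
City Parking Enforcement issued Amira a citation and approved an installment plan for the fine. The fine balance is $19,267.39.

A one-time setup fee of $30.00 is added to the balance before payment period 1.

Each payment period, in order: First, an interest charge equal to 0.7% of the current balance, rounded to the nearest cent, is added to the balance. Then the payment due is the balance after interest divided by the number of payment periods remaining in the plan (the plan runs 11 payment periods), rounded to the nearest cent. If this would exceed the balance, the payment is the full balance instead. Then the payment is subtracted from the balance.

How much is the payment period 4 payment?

$1,803.95

Payment period 1: $19,297.39 +$135.08 interest = $19,432.47; pay $1,766.59 → $17,665.88
Payment period 2: $17,665.88 +$123.66 interest = $17,789.54; pay $1,778.95 → $16,010.59
Payment period 3: $16,010.59 +$112.07 interest = $16,122.66; pay $1,791.41 → $14,331.25
Payment period 4: $14,331.25 +$100.32 interest = $14,431.57; pay $1,803.95 → $12,627.62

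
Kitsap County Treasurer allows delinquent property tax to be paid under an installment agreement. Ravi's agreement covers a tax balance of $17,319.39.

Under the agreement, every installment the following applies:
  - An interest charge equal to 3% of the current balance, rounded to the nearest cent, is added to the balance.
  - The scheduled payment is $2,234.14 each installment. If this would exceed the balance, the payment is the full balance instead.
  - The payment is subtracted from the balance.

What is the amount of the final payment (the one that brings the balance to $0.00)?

Installment 1: opening $17,319.39; interest $519.58 → $17,838.97; payment $2,234.14; balance $15,604.83
Installment 2: opening $15,604.83; interest $468.14 → $16,072.97; payment $2,234.14; balance $13,838.83
Installment 3: opening $13,838.83; interest $415.16 → $14,253.99; payment $2,234.14; balance $12,019.85
Installment 4: opening $12,019.85; interest $360.60 → $12,380.45; payment $2,234.14; balance $10,146.31
Installment 5: opening $10,146.31; interest $304.39 → $10,450.70; payment $2,234.14; balance $8,216.56
Installment 6: opening $8,216.56; interest $246.50 → $8,463.06; payment $2,234.14; balance $6,228.92
Installment 7: opening $6,228.92; interest $186.87 → $6,415.79; payment $2,234.14; balance $4,181.65
Installment 8: opening $4,181.65; interest $125.45 → $4,307.10; payment $2,234.14; balance $2,072.96
Installment 9: opening $2,072.96; interest $62.19 → $2,135.15; payment $2,135.15; balance $0.00

$2,135.15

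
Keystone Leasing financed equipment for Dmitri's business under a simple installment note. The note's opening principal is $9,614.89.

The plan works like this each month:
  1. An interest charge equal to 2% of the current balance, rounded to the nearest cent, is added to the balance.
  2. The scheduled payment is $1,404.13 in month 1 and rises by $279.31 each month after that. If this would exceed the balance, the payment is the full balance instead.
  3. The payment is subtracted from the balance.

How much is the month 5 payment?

# | Opening | Interest | Payment | End bal
1 | $9,614.89 | $192.30 | $1,404.13 | $8,403.06
2 | $8,403.06 | $168.06 | $1,683.44 | $6,887.68
3 | $6,887.68 | $137.75 | $1,962.75 | $5,062.68
4 | $5,062.68 | $101.25 | $2,242.06 | $2,921.87
5 | $2,921.87 | $58.44 | $2,521.37 | $458.94

$2,521.37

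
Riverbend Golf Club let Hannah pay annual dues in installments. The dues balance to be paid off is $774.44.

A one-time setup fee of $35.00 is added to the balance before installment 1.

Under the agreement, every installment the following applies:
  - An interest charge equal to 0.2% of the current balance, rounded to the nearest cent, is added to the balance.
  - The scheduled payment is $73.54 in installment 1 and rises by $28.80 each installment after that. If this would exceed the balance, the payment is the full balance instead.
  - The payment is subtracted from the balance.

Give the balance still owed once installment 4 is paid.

$347.86

Installment 1: opening $809.44; interest $1.62 → $811.06; payment $73.54; balance $737.52
Installment 2: opening $737.52; interest $1.48 → $739.00; payment $102.34; balance $636.66
Installment 3: opening $636.66; interest $1.27 → $637.93; payment $131.14; balance $506.79
Installment 4: opening $506.79; interest $1.01 → $507.80; payment $159.94; balance $347.86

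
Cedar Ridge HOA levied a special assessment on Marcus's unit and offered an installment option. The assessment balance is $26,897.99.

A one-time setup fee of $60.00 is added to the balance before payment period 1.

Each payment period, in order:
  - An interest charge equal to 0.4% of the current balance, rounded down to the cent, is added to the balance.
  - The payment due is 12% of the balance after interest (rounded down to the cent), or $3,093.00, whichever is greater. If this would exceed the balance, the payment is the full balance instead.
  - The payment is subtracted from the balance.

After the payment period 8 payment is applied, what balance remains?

$2,580.31

# | Opening | Interest | Payment | End bal
1 | $26,957.99 | $107.83 | $3,247.89 | $23,817.93
2 | $23,817.93 | $95.27 | $3,093.00 | $20,820.20
3 | $20,820.20 | $83.28 | $3,093.00 | $17,810.48
4 | $17,810.48 | $71.24 | $3,093.00 | $14,788.72
5 | $14,788.72 | $59.15 | $3,093.00 | $11,754.87
6 | $11,754.87 | $47.01 | $3,093.00 | $8,708.88
7 | $8,708.88 | $34.83 | $3,093.00 | $5,650.71
8 | $5,650.71 | $22.60 | $3,093.00 | $2,580.31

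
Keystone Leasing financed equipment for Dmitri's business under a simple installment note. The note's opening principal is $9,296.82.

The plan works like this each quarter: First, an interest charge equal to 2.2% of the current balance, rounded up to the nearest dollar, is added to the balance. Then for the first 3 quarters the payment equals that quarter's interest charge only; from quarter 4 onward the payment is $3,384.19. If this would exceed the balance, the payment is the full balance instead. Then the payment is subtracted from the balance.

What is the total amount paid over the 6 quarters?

$10,315.82

Quarter 1: opening $9,296.82; interest $205.00 → $9,501.82; payment $205.00; balance $9,296.82
Quarter 2: opening $9,296.82; interest $205.00 → $9,501.82; payment $205.00; balance $9,296.82
Quarter 3: opening $9,296.82; interest $205.00 → $9,501.82; payment $205.00; balance $9,296.82
Quarter 4: opening $9,296.82; interest $205.00 → $9,501.82; payment $3,384.19; balance $6,117.63
Quarter 5: opening $6,117.63; interest $135.00 → $6,252.63; payment $3,384.19; balance $2,868.44
Quarter 6: opening $2,868.44; interest $64.00 → $2,932.44; payment $2,932.44; balance $0.00
Total paid: $10,315.82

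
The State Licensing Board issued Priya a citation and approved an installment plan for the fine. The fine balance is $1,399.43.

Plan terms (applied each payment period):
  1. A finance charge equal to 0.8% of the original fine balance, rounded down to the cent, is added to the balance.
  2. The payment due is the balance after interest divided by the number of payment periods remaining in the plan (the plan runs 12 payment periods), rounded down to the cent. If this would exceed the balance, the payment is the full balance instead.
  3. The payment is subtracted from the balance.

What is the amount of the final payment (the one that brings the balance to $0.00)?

Payment period 1: opening $1,399.43; interest $11.19 → $1,410.62; payment $117.55; balance $1,293.07
Payment period 2: opening $1,293.07; interest $11.19 → $1,304.26; payment $118.56; balance $1,185.70
Payment period 3: opening $1,185.70; interest $11.19 → $1,196.89; payment $119.68; balance $1,077.21
Payment period 4: opening $1,077.21; interest $11.19 → $1,088.40; payment $120.93; balance $967.47
Payment period 5: opening $967.47; interest $11.19 → $978.66; payment $122.33; balance $856.33
Payment period 6: opening $856.33; interest $11.19 → $867.52; payment $123.93; balance $743.59
Payment period 7: opening $743.59; interest $11.19 → $754.78; payment $125.79; balance $628.99
Payment period 8: opening $628.99; interest $11.19 → $640.18; payment $128.03; balance $512.15
Payment period 9: opening $512.15; interest $11.19 → $523.34; payment $130.83; balance $392.51
Payment period 10: opening $392.51; interest $11.19 → $403.70; payment $134.56; balance $269.14
Payment period 11: opening $269.14; interest $11.19 → $280.33; payment $140.16; balance $140.17
Payment period 12: opening $140.17; interest $11.19 → $151.36; payment $151.36; balance $0.00

$151.36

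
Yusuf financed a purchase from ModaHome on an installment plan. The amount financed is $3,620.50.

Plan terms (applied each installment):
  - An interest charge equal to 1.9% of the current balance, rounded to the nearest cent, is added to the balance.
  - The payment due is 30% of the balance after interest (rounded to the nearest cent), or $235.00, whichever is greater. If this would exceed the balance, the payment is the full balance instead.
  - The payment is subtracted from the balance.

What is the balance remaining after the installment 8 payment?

$0.00

# | Opening | Interest | Payment | End bal
1 | $3,620.50 | $68.79 | $1,106.79 | $2,582.50
2 | $2,582.50 | $49.07 | $789.47 | $1,842.10
3 | $1,842.10 | $35.00 | $563.13 | $1,313.97
4 | $1,313.97 | $24.97 | $401.68 | $937.26
5 | $937.26 | $17.81 | $286.52 | $668.55
6 | $668.55 | $12.70 | $235.00 | $446.25
7 | $446.25 | $8.48 | $235.00 | $219.73
8 | $219.73 | $4.17 | $223.90 | $0.00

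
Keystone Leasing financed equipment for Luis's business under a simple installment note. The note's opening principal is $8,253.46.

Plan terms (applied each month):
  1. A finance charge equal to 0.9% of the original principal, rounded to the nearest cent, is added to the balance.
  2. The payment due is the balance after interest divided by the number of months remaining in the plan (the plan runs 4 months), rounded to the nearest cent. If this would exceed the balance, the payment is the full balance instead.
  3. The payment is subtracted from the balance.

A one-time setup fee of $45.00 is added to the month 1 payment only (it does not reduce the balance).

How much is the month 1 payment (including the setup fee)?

# | Opening | Interest | Payment | Fee | End bal
1 | $8,253.46 | $74.28 | $2,081.94 | $45.00 | $6,245.80

$2,126.94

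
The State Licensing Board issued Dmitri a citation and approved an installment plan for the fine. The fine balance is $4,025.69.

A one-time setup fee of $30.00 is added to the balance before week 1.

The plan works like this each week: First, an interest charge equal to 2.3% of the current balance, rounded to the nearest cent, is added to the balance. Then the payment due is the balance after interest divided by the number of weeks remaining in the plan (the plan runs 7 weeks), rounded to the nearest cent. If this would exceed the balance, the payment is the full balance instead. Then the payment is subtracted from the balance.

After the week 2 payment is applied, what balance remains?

$3,031.71

Week 1: opening $4,055.69; interest $93.28 → $4,148.97; payment $592.71; balance $3,556.26
Week 2: opening $3,556.26; interest $81.79 → $3,638.05; payment $606.34; balance $3,031.71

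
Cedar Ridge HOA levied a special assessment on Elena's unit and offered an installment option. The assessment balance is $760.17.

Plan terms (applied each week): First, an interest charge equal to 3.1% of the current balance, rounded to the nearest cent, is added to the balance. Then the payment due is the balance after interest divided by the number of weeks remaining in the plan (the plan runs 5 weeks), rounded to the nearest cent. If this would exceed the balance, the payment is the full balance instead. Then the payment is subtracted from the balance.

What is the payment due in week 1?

$156.75

Week 1: $760.17 +$23.57 interest = $783.74; pay $156.75 → $626.99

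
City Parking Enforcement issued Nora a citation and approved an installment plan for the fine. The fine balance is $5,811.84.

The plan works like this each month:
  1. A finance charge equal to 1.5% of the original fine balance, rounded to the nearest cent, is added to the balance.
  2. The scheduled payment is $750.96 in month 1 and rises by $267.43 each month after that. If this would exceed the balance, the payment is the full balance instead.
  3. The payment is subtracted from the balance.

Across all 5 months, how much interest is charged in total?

$435.90

Month 1: $5,811.84 +$87.18 interest = $5,899.02; pay $750.96 → $5,148.06
Month 2: $5,148.06 +$87.18 interest = $5,235.24; pay $1,018.39 → $4,216.85
Month 3: $4,216.85 +$87.18 interest = $4,304.03; pay $1,285.82 → $3,018.21
Month 4: $3,018.21 +$87.18 interest = $3,105.39; pay $1,553.25 → $1,552.14
Month 5: $1,552.14 +$87.18 interest = $1,639.32; pay $1,639.32 → $0.00
Total interest: $87.18 + $87.18 + $87.18 + $87.18 + $87.18 = $435.90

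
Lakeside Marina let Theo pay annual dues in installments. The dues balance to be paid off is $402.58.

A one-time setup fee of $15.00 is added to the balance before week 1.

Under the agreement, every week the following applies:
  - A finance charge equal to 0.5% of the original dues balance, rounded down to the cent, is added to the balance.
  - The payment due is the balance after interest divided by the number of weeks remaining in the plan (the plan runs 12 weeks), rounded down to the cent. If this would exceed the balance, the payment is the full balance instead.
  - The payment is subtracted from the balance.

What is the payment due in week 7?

Week 1: $417.58 +$2.01 interest = $419.59; pay $34.96 → $384.63
Week 2: $384.63 +$2.01 interest = $386.64; pay $35.14 → $351.50
Week 3: $351.50 +$2.01 interest = $353.51; pay $35.35 → $318.16
Week 4: $318.16 +$2.01 interest = $320.17; pay $35.57 → $284.60
Week 5: $284.60 +$2.01 interest = $286.61; pay $35.82 → $250.79
Week 6: $250.79 +$2.01 interest = $252.80; pay $36.11 → $216.69
Week 7: $216.69 +$2.01 interest = $218.70; pay $36.45 → $182.25

$36.45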